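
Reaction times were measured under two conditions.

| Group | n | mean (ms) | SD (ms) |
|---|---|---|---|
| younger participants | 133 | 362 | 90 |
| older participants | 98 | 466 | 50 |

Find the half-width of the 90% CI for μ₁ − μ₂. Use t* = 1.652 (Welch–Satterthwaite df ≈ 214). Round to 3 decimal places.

15.357

Standard errors of each mean: 90/√133 = 7.8040 and 50/√98 = 5.0508.
SE(x̄₁ − x̄₂) = √(7.8040² + 5.0508²) = 9.2959 for independent samples with unequal variances.
With t* = 1.652, the margin is 1.652 × 9.2959 = 15.3568.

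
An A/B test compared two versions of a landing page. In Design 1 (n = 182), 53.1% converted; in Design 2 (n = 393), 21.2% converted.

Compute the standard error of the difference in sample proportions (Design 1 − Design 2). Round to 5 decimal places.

Each SE is √(p̂(1−p̂)/n): √(0.5310·0.4690/182) = 0.03699 and √(0.2120·0.7880/393) = 0.02062.
SE(p̂₁ − p̂₂) = √(SE₁² + SE₂²) = √(0.0013682601 + 0.0004251844) = 0.04235, since the two samples are independent.

0.04235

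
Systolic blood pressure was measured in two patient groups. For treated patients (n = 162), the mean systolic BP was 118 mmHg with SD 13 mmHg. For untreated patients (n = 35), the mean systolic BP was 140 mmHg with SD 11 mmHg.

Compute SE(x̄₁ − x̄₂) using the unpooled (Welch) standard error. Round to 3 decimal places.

2.121

Standard errors of each mean: 13/√162 = 1.0214 and 11/√35 = 1.8593.
SE(x̄₁ − x̄₂) = √(1.0214² + 1.8593²) = 2.1214 for independent samples with unequal variances.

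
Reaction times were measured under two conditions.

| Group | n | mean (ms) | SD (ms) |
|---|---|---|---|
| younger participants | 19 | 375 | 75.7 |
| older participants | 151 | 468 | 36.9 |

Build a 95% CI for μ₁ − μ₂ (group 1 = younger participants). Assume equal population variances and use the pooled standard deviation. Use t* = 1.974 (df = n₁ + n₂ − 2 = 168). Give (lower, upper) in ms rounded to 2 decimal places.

(-113.55, -72.45)

s_p = √[((n₁−1)s₁² + (n₂−1)s₂²)/(n₁+n₂−2)] = √[(18·75.7² + 150·36.9²)/168] = 42.7750.
SE = 42.7750·√(1/19 + 1/151) = 10.4124.
With t* = 1.974, margin = 1.974 × 10.4124 = 20.5541.
x̄₁ − x̄₂ = 375 − 468 = -93.0000; interval -93.0000 ± 20.5541 = (-113.55, -72.45).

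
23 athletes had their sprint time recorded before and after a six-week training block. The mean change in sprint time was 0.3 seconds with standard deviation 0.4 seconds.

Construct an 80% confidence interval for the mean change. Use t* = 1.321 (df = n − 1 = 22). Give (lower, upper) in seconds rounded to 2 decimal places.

(0.19, 0.41)

This is a matched-pairs design, so SE = s_d/√n = 0.4/√23 = 0.0834.
Margin = 1.321 × 0.0834 = 0.1102; the interval is 0.3 ± 0.1102 = (0.19, 0.41).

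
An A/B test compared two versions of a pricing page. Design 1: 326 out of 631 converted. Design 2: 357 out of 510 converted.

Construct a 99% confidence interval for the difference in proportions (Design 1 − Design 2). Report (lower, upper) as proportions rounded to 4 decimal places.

p̂₁ = 326/631 = 0.5166 and p̂₂ = 357/510 = 0.7000.
SE₁ = √(p̂₁(1−p̂₁)/n₁) = √(0.5166·0.4834/631) = 0.01989; SE₂ = √(0.7000·0.3000/510) = 0.02029.
Independent samples: SE of the difference = √(SE₁² + SE₂²) = √(0.0003956121 + 0.0004116841) = 0.02841.
z* for 99% confidence is 2.576, so the margin of error is 2.576 × 0.02841 = 0.07318.
Point estimate p̂₁ − p̂₂ = 0.5166 − 0.7000 = -0.1834.
-0.1834 ± 0.07318 → (-0.2566, -0.1102).

(-0.2566, -0.1102)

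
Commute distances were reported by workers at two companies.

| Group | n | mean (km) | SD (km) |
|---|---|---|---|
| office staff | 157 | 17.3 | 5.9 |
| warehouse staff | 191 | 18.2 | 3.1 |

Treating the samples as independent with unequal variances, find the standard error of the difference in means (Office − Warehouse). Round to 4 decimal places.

0.5216

SE₁ = s₁/√n₁ = 5.9/√157 = 0.4709; SE₂ = 3.1/√191 = 0.2243.
Independent samples, unequal variances: SE_diff = √(SE₁² + SE₂²) = √(0.22174681 + 0.05031049) = 0.5216.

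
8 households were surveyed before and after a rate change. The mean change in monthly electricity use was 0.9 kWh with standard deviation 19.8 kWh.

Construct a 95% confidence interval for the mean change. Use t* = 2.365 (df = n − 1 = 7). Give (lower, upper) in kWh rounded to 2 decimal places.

This is a matched-pairs design, so SE = s_d/√n = 19.8/√8 = 7.0004.
Margin = 2.365 × 7.0004 = 16.5559; the interval is 0.9 ± 16.5559 = (-15.66, 17.46).

(-15.66, 17.46)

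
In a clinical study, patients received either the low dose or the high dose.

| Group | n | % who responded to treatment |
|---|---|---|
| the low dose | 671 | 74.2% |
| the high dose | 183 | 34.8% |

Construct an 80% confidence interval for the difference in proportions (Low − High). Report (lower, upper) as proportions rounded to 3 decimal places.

(0.344, 0.444)

Each SE is √(p̂(1−p̂)/n): √(0.7420·0.2580/671) = 0.01689 and √(0.3480·0.6520/183) = 0.03521.
SE(p̂₁ − p̂₂) = √(SE₁² + SE₂²) = √(0.0002852721 + 0.0012397441) = 0.03905, since the two samples are independent.
At 80% confidence z* = 1.282; margin = 1.282 × 0.03905 = 0.05006.
The difference is 0.7420 − 0.3480 = 0.3940, so the interval is 0.3940 ± 0.05006 = (0.344, 0.444).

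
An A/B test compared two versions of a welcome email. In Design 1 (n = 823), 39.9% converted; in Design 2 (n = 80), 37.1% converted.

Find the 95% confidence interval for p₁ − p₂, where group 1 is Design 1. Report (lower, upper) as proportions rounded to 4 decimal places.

(-0.0830, 0.1390)

The two standard errors are √(0.3990×0.6010/823) = 0.01707 and √(0.3710×0.6290/80) = 0.05401.
Because the samples are independent, SE_diff = √(0.01707² + 0.05401²) = 0.05664.
Using z* = 1.960 for 95%, ME = 1.960 × 0.05664 = 0.11101.
p̂₁ − p̂₂ = 0.0280; interval 0.0280 ± 0.11101 gives (-0.0830, 0.1390).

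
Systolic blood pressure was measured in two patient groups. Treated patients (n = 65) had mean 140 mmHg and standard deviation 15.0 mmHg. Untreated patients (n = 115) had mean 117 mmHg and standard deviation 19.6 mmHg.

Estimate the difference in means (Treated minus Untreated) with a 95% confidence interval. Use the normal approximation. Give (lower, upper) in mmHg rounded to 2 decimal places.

(17.89, 28.11)

SE₁ = s₁/√n₁ = 15.0/√65 = 1.8605; SE₂ = 19.6/√115 = 1.8277.
Independent samples, unequal variances: SE_diff = √(SE₁² + SE₂²) = √(3.46146025 + 3.34048729) = 2.6081.
z* = 1.960, so margin of error = 1.960 × 2.6081 = 5.1119.
Difference in means = 140 − 117 = 23.0000.
23.0000 ± 5.1119 → (17.89, 28.11).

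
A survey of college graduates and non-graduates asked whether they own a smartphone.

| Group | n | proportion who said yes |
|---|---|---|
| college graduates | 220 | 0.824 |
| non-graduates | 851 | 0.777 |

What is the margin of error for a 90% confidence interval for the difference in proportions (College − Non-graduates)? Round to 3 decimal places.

0.048

Each SE is √(p̂(1−p̂)/n): √(0.8240·0.1760/220) = 0.02567 and √(0.7770·0.2230/851) = 0.01427.
SE(p̂₁ − p̂₂) = √(SE₁² + SE₂²) = √(0.0006589489 + 0.0002036329) = 0.02937, since the two samples are independent.
At 90% confidence z* = 1.645; margin = 1.645 × 0.02937 = 0.04831.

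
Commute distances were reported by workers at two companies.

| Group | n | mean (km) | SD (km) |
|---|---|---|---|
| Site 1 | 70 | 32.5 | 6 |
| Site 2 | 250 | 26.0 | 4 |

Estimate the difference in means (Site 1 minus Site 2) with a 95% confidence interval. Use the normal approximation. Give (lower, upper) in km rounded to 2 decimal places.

Standard errors of each mean: 6/√70 = 0.7171 and 4/√250 = 0.2530.
SE(x̄₁ − x̄₂) = √(0.7171² + 0.2530²) = 0.7604 for independent samples with unequal variances.
With z* = 1.960, the margin is 1.960 × 0.7604 = 1.4904.
x̄₁ − x̄₂ = 32.5 − 26.0 = 6.5000; the interval is 6.5000 ± 1.4904 = (5.01, 7.99).

(5.01, 7.99)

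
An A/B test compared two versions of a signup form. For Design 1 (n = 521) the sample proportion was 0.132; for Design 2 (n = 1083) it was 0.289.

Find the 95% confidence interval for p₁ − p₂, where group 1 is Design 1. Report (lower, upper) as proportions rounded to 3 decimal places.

The two standard errors are √(0.1320×0.8680/521) = 0.01483 and √(0.2890×0.7110/1083) = 0.01377.
Because the samples are independent, SE_diff = √(0.01483² + 0.01377²) = 0.02024.
Using z* = 1.960 for 95%, ME = 1.960 × 0.02024 = 0.03967.
p̂₁ − p̂₂ = -0.1570; interval -0.1570 ± 0.03967 gives (-0.197, -0.117).

(-0.197, -0.117)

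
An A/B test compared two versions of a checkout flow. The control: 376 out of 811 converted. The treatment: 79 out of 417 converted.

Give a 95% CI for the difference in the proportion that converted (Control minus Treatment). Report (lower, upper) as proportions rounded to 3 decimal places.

(0.223, 0.325)

Sample proportions: 376/811 = 0.4636, 79/417 = 0.1894.
Each SE is √(p̂(1−p̂)/n): √(0.4636·0.5364/811) = 0.01751 and √(0.1894·0.8106/417) = 0.01919.
SE(p̂₁ − p̂₂) = √(SE₁² + SE₂²) = √(0.0003066001 + 0.0003682561) = 0.02598, since the two samples are independent.
At 95% confidence z* = 1.960; margin = 1.960 × 0.02598 = 0.05092.
The difference is 0.4636 − 0.1894 = 0.2742, so the interval is 0.2742 ± 0.05092 = (0.223, 0.325).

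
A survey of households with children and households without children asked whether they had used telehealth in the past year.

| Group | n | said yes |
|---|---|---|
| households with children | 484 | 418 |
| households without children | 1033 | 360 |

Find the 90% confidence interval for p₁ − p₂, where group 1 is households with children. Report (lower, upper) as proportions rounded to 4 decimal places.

(0.4797, 0.5505)

First, p̂₁ = 418/484 = 0.8636; p̂₂ = 360/1033 = 0.3485.
The two standard errors are √(0.8636×0.1364/484) = 0.01560 and √(0.3485×0.6515/1033) = 0.01483.
Because the samples are independent, SE_diff = √(0.01560² + 0.01483²) = 0.02152.
Using z* = 1.645 for 90%, ME = 1.645 × 0.02152 = 0.03540.
p̂₁ − p̂₂ = 0.5151; interval 0.5151 ± 0.03540 gives (0.4797, 0.5505).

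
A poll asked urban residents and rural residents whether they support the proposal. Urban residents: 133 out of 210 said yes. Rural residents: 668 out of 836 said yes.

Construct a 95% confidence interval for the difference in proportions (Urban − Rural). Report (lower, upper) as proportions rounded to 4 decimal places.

First, p̂₁ = 133/210 = 0.6333; p̂₂ = 668/836 = 0.7990.
The two standard errors are √(0.6333×0.3667/210) = 0.03325 and √(0.7990×0.2010/836) = 0.01386.
Because the samples are independent, SE_diff = √(0.03325² + 0.01386²) = 0.03602.
Using z* = 1.960 for 95%, ME = 1.960 × 0.03602 = 0.07060.
p̂₁ − p̂₂ = -0.1657; interval -0.1657 ± 0.07060 gives (-0.2363, -0.0951).

(-0.2363, -0.0951)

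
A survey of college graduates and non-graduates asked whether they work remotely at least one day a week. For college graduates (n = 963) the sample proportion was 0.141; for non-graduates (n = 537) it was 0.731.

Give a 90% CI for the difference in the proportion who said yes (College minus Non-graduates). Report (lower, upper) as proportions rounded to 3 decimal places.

(-0.626, -0.554)

SE₁ = √(p̂₁(1−p̂₁)/n₁) = √(0.1410·0.8590/963) = 0.01121; SE₂ = √(0.7310·0.2690/537) = 0.01914.
Independent samples: SE of the difference = √(SE₁² + SE₂²) = √(0.0001256641 + 0.0003663396) = 0.02218.
z* for 90% confidence is 1.645, so the margin of error is 1.645 × 0.02218 = 0.03649.
Point estimate p̂₁ − p̂₂ = 0.1410 − 0.7310 = -0.5900.
-0.5900 ± 0.03649 → (-0.626, -0.554).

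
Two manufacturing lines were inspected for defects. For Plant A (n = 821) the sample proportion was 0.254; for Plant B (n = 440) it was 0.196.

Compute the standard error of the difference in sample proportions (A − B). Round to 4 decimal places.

0.0243

SE₁ = √(p̂₁(1−p̂₁)/n₁) = √(0.2540·0.7460/821) = 0.01519; SE₂ = √(0.1960·0.8040/440) = 0.01892.
Independent samples: SE of the difference = √(SE₁² + SE₂²) = √(0.0002307361 + 0.0003579664) = 0.02426.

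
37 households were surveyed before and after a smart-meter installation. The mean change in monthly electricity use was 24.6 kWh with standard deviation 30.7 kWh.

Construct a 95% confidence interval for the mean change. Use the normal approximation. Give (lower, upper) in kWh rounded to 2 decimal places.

(14.71, 34.49)

Paired design: SE = s_d/√n = 30.7/√37 = 5.0470.
z* = 1.960; margin of error = 1.960 × 5.0470 = 9.8921.
24.6 ± 9.8921 → (14.71, 34.49).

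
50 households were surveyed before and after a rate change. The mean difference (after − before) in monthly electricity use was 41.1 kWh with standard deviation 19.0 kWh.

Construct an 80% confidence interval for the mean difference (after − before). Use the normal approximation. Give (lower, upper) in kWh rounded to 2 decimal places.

This is a matched-pairs design, so SE = s_d/√n = 19.0/√50 = 2.6870.
Margin = 1.282 × 2.6870 = 3.4447; the interval is 41.1 ± 3.4447 = (37.66, 44.54).

(37.66, 44.54)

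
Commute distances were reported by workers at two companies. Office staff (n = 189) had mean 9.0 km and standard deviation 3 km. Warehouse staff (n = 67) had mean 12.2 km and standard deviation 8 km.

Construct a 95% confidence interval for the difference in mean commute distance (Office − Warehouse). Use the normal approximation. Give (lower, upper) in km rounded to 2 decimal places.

(-5.16, -1.24)

Per-group SEs: s₁/√n₁ = 3/√189 = 0.2182, s₂/√n₂ = 8/√67 = 0.9774.
Unpooled SE of the difference: √(0.04761124 + 0.95531076) = 1.0015.
Margin of error = z* · SE = 1.960 × 1.0015 = 1.9629.
x̄₁ − x̄₂ = 9.0 − 12.2 = -3.2000.
CI: -3.2000 ± 1.9629 = (-5.16, -1.24).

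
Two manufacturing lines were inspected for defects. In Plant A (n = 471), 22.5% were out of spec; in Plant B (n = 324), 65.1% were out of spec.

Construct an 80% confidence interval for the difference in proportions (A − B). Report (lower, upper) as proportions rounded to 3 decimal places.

Each SE is √(p̂(1−p̂)/n): √(0.2250·0.7750/471) = 0.01924 and √(0.6510·0.3490/324) = 0.02648.
SE(p̂₁ − p̂₂) = √(SE₁² + SE₂²) = √(0.0003701776 + 0.0007011904) = 0.03273, since the two samples are independent.
At 80% confidence z* = 1.282; margin = 1.282 × 0.03273 = 0.04196.
The difference is 0.2250 − 0.6510 = -0.4260, so the interval is -0.4260 ± 0.04196 = (-0.468, -0.384).

(-0.468, -0.384)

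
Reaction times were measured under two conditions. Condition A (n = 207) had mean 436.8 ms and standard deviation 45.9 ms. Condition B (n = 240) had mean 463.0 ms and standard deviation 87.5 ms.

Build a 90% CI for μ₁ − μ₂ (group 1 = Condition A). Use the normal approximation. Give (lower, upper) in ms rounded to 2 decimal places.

(-36.87, -15.53)

SE₁ = s₁/√n₁ = 45.9/√207 = 3.1903; SE₂ = 87.5/√240 = 5.6481.
Independent samples, unequal variances: SE_diff = √(SE₁² + SE₂²) = √(10.17801409 + 31.90103361) = 6.4868.
z* = 1.645, so margin of error = 1.645 × 6.4868 = 10.6708.
Difference in means = 436.8 − 463.0 = -26.2000.
-26.2000 ± 10.6708 → (-36.87, -15.53).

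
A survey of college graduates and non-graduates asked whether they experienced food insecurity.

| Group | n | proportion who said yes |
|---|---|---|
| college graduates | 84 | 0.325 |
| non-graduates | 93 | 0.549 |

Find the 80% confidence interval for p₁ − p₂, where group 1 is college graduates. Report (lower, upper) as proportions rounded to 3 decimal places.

SE₁ = √(p̂₁(1−p̂₁)/n₁) = √(0.3250·0.6750/84) = 0.05110; SE₂ = √(0.5490·0.4510/93) = 0.05160.
Independent samples: SE of the difference = √(SE₁² + SE₂²) = √(0.00261121 + 0.00266256) = 0.07262.
z* for 80% confidence is 1.282, so the margin of error is 1.282 × 0.07262 = 0.09310.
Point estimate p̂₁ − p̂₂ = 0.3250 − 0.5490 = -0.2240.
-0.2240 ± 0.09310 → (-0.317, -0.131).

(-0.317, -0.131)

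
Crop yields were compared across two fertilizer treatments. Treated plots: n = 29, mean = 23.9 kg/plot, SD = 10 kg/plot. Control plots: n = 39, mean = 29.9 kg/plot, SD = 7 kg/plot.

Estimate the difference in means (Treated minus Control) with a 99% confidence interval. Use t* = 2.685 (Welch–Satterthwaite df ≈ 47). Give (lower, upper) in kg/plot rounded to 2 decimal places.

SE₁ = s₁/√n₁ = 10/√29 = 1.8570; SE₂ = 7/√39 = 1.1209.
Independent samples, unequal variances: SE_diff = √(SE₁² + SE₂²) = √(3.448449 + 1.25641681) = 2.1691.
t* = 2.685, so margin of error = 2.685 × 2.1691 = 5.8240.
Difference in means = 23.9 − 29.9 = -6.0000.
-6.0000 ± 5.8240 → (-11.82, -0.18).

(-11.82, -0.18)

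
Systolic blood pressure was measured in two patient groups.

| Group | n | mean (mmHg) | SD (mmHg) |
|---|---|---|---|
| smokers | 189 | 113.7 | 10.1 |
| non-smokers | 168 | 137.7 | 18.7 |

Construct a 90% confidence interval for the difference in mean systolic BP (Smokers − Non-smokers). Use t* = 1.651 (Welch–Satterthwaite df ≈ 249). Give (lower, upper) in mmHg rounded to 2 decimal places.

Standard errors of each mean: 10.1/√189 = 0.7347 and 18.7/√168 = 1.4427.
SE(x̄₁ − x̄₂) = √(0.7347² + 1.4427²) = 1.6190 for independent samples with unequal variances.
With t* = 1.651, the margin is 1.651 × 1.6190 = 2.6730.
x̄₁ − x̄₂ = 113.7 − 137.7 = -24.0000; the interval is -24.0000 ± 2.6730 = (-26.67, -21.33).

(-26.67, -21.33)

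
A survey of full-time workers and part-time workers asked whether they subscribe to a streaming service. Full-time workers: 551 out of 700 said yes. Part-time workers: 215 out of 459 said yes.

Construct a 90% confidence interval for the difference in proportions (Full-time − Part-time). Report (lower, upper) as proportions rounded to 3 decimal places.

Sample proportions: 551/700 = 0.7871, 215/459 = 0.4684.
Each SE is √(p̂(1−p̂)/n): √(0.7871·0.2129/700) = 0.01547 and √(0.4684·0.5316/459) = 0.02329.
SE(p̂₁ − p̂₂) = √(SE₁² + SE₂²) = √(0.0002393209 + 0.0005424241) = 0.02796, since the two samples are independent.
At 90% confidence z* = 1.645; margin = 1.645 × 0.02796 = 0.04599.
The difference is 0.7871 − 0.4684 = 0.3187, so the interval is 0.3187 ± 0.04599 = (0.273, 0.365).

(0.273, 0.365)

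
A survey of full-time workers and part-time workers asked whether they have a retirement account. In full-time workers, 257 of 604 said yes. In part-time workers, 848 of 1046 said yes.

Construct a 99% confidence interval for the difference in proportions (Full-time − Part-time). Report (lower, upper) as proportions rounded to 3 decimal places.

First, p̂₁ = 257/604 = 0.4255; p̂₂ = 848/1046 = 0.8107.
The two standard errors are √(0.4255×0.5745/604) = 0.02012 and √(0.8107×0.1893/1046) = 0.01211.
Because the samples are independent, SE_diff = √(0.02012² + 0.01211²) = 0.02348.
Using z* = 2.576 for 99%, ME = 2.576 × 0.02348 = 0.06048.
p̂₁ − p̂₂ = -0.3852; interval -0.3852 ± 0.06048 gives (-0.446, -0.325).

(-0.446, -0.325)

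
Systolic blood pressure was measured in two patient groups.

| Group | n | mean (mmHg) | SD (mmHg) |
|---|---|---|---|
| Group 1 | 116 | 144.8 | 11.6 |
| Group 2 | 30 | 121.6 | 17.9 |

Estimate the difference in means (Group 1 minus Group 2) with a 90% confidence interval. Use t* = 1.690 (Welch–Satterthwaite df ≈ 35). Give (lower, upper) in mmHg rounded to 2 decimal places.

Per-group SEs: s₁/√n₁ = 11.6/√116 = 1.0770, s₂/√n₂ = 17.9/√30 = 3.2681.
Unpooled SE of the difference: √(1.159929 + 10.68047761) = 3.4410.
Margin of error = t* · SE = 1.690 × 3.4410 = 5.8153.
x̄₁ − x̄₂ = 144.8 − 121.6 = 23.2000.
CI: 23.2000 ± 5.8153 = (17.38, 29.02).

(17.38, 29.02)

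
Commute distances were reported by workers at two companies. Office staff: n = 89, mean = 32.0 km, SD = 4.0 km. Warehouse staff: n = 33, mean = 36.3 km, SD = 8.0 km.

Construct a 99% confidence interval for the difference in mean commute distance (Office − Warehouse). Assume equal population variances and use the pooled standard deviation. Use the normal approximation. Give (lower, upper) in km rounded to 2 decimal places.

(-7.12, -1.48)

s_p = √[((n₁−1)s₁² + (n₂−1)s₂²)/(n₁+n₂−2)] = √[(88·4.0² + 32·8.0²)/120] = 5.3666.
SE = 5.3666·√(1/89 + 1/33) = 1.0938.
With z* = 2.576, margin = 2.576 × 1.0938 = 2.8176.
x̄₁ − x̄₂ = 32.0 − 36.3 = -4.3000; interval -4.3000 ± 2.8176 = (-7.12, -1.48).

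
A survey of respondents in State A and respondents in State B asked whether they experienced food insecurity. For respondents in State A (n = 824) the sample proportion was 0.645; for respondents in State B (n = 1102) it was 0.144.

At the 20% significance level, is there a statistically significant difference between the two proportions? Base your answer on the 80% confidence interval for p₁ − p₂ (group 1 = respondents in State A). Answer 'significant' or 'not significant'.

Each SE is √(p̂(1−p̂)/n): √(0.6450·0.3550/824) = 0.01667 and √(0.1440·0.8560/1102) = 0.01058.
SE(p̂₁ − p̂₂) = √(SE₁² + SE₂²) = √(0.0002778889 + 0.0001119364) = 0.01974, since the two samples are independent.
At 80% confidence z* = 1.282; margin = 1.282 × 0.01974 = 0.02531.
The difference is 0.6450 − 0.1440 = 0.5010, so the interval is 0.5010 ± 0.02531 = (0.47569, 0.52631).
The interval (0.47569, 0.52631) does not contain 0, so the difference is significant.

significant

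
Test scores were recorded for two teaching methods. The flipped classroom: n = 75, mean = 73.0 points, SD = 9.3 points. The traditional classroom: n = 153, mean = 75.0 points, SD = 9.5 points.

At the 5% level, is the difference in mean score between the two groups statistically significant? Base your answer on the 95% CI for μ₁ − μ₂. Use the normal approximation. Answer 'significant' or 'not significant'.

not significant

Standard errors of each mean: 9.3/√75 = 1.0739 and 9.5/√153 = 0.7680.
SE(x̄₁ − x̄₂) = √(1.0739² + 0.7680²) = 1.3203 for independent samples with unequal variances.
With z* = 1.960, the margin is 1.960 × 1.3203 = 2.5878.
x̄₁ − x̄₂ = 73.0 − 75.0 = -2.0000; the interval is -2.0000 ± 2.5878 = (-4.5878, 0.5878).
The interval (-4.5878, 0.5878) contains 0, so the difference is not significant.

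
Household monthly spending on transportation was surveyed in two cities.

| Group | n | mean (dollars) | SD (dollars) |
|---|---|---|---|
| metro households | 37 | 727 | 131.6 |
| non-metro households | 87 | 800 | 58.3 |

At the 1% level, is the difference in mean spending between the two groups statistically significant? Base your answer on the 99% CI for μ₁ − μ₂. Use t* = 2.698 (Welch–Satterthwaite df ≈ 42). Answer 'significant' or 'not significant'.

significant

SE₁ = s₁/√n₁ = 131.6/√37 = 21.6349; SE₂ = 58.3/√87 = 6.2504.
Independent samples, unequal variances: SE_diff = √(SE₁² + SE₂²) = √(468.06889801 + 39.06750016) = 22.5197.
t* = 2.698, so margin of error = 2.698 × 22.5197 = 60.7582.
Difference in means = 727 − 800 = -73.0000.
-73.0000 ± 60.7582 → (-133.7582, -12.2418).
The interval (-133.7582, -12.2418) does not contain 0, so the difference is significant.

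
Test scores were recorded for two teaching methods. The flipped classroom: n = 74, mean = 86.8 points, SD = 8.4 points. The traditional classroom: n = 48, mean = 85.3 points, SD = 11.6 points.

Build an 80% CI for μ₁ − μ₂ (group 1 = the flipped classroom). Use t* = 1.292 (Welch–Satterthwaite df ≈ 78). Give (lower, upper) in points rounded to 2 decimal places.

(-1.00, 4.00)

Standard errors of each mean: 8.4/√74 = 0.9765 and 11.6/√48 = 1.6743.
SE(x̄₁ − x̄₂) = √(0.9765² + 1.6743²) = 1.9383 for independent samples with unequal variances.
With t* = 1.292, the margin is 1.292 × 1.9383 = 2.5043.
x̄₁ − x̄₂ = 86.8 − 85.3 = 1.5000; the interval is 1.5000 ± 2.5043 = (-1.00, 4.00).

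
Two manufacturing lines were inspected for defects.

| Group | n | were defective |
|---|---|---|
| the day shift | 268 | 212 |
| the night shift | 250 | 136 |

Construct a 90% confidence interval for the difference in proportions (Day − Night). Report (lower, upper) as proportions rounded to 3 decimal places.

(0.181, 0.313)

p̂₁ = 212/268 = 0.7910 and p̂₂ = 136/250 = 0.5440.
SE₁ = √(p̂₁(1−p̂₁)/n₁) = √(0.7910·0.2090/268) = 0.02484; SE₂ = √(0.5440·0.4560/250) = 0.03150.
Independent samples: SE of the difference = √(SE₁² + SE₂²) = √(0.0006170256 + 0.00099225) = 0.04012.
z* for 90% confidence is 1.645, so the margin of error is 1.645 × 0.04012 = 0.06600.
Point estimate p̂₁ − p̂₂ = 0.7910 − 0.5440 = 0.2470.
0.2470 ± 0.06600 → (0.181, 0.313).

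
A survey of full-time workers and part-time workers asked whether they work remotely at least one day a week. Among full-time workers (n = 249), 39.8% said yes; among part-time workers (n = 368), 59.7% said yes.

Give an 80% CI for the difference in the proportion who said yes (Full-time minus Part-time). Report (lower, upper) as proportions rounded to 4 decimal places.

(-0.2505, -0.1475)

Each SE is √(p̂(1−p̂)/n): √(0.3980·0.6020/249) = 0.03102 and √(0.5970·0.4030/368) = 0.02557.
SE(p̂₁ − p̂₂) = √(SE₁² + SE₂²) = √(0.0009622404 + 0.0006538249) = 0.04020, since the two samples are independent.
At 80% confidence z* = 1.282; margin = 1.282 × 0.04020 = 0.05154.
The difference is 0.3980 − 0.5970 = -0.1990, so the interval is -0.1990 ± 0.05154 = (-0.2505, -0.1475).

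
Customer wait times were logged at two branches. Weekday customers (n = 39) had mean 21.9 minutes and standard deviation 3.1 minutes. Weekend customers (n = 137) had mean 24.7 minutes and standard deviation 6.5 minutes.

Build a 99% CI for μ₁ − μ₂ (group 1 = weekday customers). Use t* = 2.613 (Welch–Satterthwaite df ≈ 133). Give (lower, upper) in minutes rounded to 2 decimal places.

Per-group SEs: s₁/√n₁ = 3.1/√39 = 0.4964, s₂/√n₂ = 6.5/√137 = 0.5553.
Unpooled SE of the difference: √(0.24641296 + 0.30835809) = 0.7448.
Margin of error = t* · SE = 2.613 × 0.7448 = 1.9462.
x̄₁ − x̄₂ = 21.9 − 24.7 = -2.8000.
CI: -2.8000 ± 1.9462 = (-4.75, -0.85).

(-4.75, -0.85)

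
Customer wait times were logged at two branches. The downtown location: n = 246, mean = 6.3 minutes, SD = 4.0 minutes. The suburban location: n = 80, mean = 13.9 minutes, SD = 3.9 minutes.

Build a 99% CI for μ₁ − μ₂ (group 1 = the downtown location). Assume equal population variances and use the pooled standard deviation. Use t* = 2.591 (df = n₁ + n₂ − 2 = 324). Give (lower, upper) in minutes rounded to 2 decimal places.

Pooled variance s_p² = [245·4.0² + 79·3.9²] / (246+80−2) = 15.8074, so s_p = 3.9759.
SE_diff = s_p·√(1/n₁ + 1/n₂) = 3.9759·√(1/246 + 1/80) = 0.5117.
t* = 2.591; margin = 2.591 × 0.5117 = 1.3258.
Difference = 6.3 − 13.9 = -7.6000.
-7.6000 ± 1.3258 → (-8.93, -6.27).

(-8.93, -6.27)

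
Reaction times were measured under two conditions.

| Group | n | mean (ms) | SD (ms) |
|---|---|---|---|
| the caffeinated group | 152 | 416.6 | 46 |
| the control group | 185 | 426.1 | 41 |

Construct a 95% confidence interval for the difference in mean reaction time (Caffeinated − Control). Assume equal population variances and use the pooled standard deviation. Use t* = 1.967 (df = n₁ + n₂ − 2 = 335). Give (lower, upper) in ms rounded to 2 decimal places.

(-18.83, -0.17)

Pooled variance s_p² = [151·46² + 184·41²] / (152+185−2) = 1877.0746, so s_p = 43.3252.
SE_diff = s_p·√(1/n₁ + 1/n₂) = 43.3252·√(1/152 + 1/185) = 4.7429.
t* = 1.967; margin = 1.967 × 4.7429 = 9.3293.
Difference = 416.6 − 426.1 = -9.5000.
-9.5000 ± 9.3293 → (-18.83, -0.17).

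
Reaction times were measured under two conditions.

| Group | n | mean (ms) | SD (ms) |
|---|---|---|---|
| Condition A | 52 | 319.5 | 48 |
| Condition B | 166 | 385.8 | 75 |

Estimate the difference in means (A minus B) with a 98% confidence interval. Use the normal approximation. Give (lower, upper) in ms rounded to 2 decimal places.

SE₁ = s₁/√n₁ = 48/√52 = 6.6564; SE₂ = 75/√166 = 5.8211.
Independent samples, unequal variances: SE_diff = √(SE₁² + SE₂²) = √(44.30766096 + 33.88520521) = 8.8427.
z* = 2.326, so margin of error = 2.326 × 8.8427 = 20.5681.
Difference in means = 319.5 − 385.8 = -66.3000.
-66.3000 ± 20.5681 → (-86.87, -45.73).

(-86.87, -45.73)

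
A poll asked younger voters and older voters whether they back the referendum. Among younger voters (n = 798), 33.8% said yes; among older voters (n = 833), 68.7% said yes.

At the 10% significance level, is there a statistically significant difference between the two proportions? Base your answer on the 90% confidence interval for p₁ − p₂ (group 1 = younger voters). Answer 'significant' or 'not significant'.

SE₁ = √(p̂₁(1−p̂₁)/n₁) = √(0.3380·0.6620/798) = 0.01675; SE₂ = √(0.6870·0.3130/833) = 0.01607.
Independent samples: SE of the difference = √(SE₁² + SE₂²) = √(0.0002805625 + 0.0002582449) = 0.02321.
z* for 90% confidence is 1.645, so the margin of error is 1.645 × 0.02321 = 0.03818.
Point estimate p̂₁ − p̂₂ = 0.3380 − 0.6870 = -0.3490.
-0.3490 ± 0.03818 → (-0.38718, -0.31082).
The interval (-0.38718, -0.31082) does not contain 0, so the difference is significant.

significant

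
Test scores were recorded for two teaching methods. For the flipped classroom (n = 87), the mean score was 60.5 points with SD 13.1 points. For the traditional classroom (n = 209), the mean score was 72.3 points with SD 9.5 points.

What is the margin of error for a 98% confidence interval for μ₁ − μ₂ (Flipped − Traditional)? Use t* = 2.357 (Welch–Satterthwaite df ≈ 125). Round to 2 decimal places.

3.65

SE₁ = s₁/√n₁ = 13.1/√87 = 1.4045; SE₂ = 9.5/√209 = 0.6571.
Independent samples, unequal variances: SE_diff = √(SE₁² + SE₂²) = √(1.97262025 + 0.43178041) = 1.5506.
t* = 2.357, so margin of error = 2.357 × 1.5506 = 3.6548.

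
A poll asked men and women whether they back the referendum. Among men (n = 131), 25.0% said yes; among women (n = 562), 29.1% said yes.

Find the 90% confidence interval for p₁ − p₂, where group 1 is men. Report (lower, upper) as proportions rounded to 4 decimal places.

The two standard errors are √(0.2500×0.7500/131) = 0.03783 and √(0.2910×0.7090/562) = 0.01916.
Because the samples are independent, SE_diff = √(0.03783² + 0.01916²) = 0.04241.
Using z* = 1.645 for 90%, ME = 1.645 × 0.04241 = 0.06976.
p̂₁ − p̂₂ = -0.0410; interval -0.0410 ± 0.06976 gives (-0.1108, 0.0288).

(-0.1108, 0.0288)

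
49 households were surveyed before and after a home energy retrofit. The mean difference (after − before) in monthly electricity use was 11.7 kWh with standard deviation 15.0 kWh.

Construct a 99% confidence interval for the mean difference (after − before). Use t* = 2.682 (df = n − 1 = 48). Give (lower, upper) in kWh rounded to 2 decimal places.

This is a matched-pairs design, so SE = s_d/√n = 15.0/√49 = 2.1429.
Margin = 2.682 × 2.1429 = 5.7473; the interval is 11.7 ± 5.7473 = (5.95, 17.45).

(5.95, 17.45)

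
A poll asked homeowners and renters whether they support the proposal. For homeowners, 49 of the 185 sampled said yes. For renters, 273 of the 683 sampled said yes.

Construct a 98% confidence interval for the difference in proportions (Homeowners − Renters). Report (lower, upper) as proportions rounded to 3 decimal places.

(-0.222, -0.048)

First, p̂₁ = 49/185 = 0.2649; p̂₂ = 273/683 = 0.3997.
The two standard errors are √(0.2649×0.7351/185) = 0.03244 and √(0.3997×0.6003/683) = 0.01874.
Because the samples are independent, SE_diff = √(0.03244² + 0.01874²) = 0.03746.
Using z* = 2.326 for 98%, ME = 2.326 × 0.03746 = 0.08713.
p̂₁ − p̂₂ = -0.1348; interval -0.1348 ± 0.08713 gives (-0.222, -0.048).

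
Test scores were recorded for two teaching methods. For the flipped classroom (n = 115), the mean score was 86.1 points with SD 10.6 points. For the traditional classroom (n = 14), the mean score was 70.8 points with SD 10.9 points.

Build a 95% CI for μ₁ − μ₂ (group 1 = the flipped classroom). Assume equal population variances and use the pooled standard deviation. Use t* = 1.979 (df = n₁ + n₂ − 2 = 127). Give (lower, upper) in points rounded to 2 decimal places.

Pooled variance s_p² = [114·10.6² + 13·10.9²] / (115+14−2) = 113.0202, so s_p = 10.6311.
SE_diff = s_p·√(1/n₁ + 1/n₂) = 10.6311·√(1/115 + 1/14) = 3.0093.
t* = 1.979; margin = 1.979 × 3.0093 = 5.9554.
Difference = 86.1 − 70.8 = 15.3000.
15.3000 ± 5.9554 → (9.34, 21.26).

(9.34, 21.26)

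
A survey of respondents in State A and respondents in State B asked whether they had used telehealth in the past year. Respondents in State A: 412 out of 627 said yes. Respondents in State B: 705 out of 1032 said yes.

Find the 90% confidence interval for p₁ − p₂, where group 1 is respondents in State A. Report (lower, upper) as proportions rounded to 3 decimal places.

p̂₁ = 412/627 = 0.6571 and p̂₂ = 705/1032 = 0.6831.
SE₁ = √(p̂₁(1−p̂₁)/n₁) = √(0.6571·0.3429/627) = 0.01896; SE₂ = √(0.6831·0.3169/1032) = 0.01448.
Independent samples: SE of the difference = √(SE₁² + SE₂²) = √(0.0003594816 + 0.0002096704) = 0.02386.
z* for 90% confidence is 1.645, so the margin of error is 1.645 × 0.02386 = 0.03925.
Point estimate p̂₁ − p̂₂ = 0.6571 − 0.6831 = -0.0260.
-0.0260 ± 0.03925 → (-0.065, 0.013).

(-0.065, 0.013)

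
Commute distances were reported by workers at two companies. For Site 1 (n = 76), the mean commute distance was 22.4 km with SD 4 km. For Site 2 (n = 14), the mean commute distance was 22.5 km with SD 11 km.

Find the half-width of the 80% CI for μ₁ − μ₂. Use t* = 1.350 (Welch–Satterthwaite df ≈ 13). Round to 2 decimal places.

4.02

Per-group SEs: s₁/√n₁ = 4/√76 = 0.4588, s₂/√n₂ = 11/√14 = 2.9399.
Unpooled SE of the difference: √(0.21049744 + 8.64301201) = 2.9755.
Margin of error = t* · SE = 1.350 × 2.9755 = 4.0169.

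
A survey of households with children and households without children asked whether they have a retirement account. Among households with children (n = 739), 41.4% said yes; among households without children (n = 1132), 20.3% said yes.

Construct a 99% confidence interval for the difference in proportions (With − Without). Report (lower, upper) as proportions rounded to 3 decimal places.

SE₁ = √(p̂₁(1−p̂₁)/n₁) = √(0.4140·0.5860/739) = 0.01812; SE₂ = √(0.2030·0.7970/1132) = 0.01196.
Independent samples: SE of the difference = √(SE₁² + SE₂²) = √(0.0003283344 + 0.0001430416) = 0.02171.
z* for 99% confidence is 2.576, so the margin of error is 2.576 × 0.02171 = 0.05592.
Point estimate p̂₁ − p̂₂ = 0.4140 − 0.2030 = 0.2110.
0.2110 ± 0.05592 → (0.155, 0.267).

(0.155, 0.267)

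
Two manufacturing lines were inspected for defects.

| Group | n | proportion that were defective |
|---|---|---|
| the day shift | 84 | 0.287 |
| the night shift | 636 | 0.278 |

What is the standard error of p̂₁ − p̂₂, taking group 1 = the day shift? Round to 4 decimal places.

The two standard errors are √(0.2870×0.7130/84) = 0.04936 and √(0.2780×0.7220/636) = 0.01776.
Because the samples are independent, SE_diff = √(0.04936² + 0.01776²) = 0.05246.

0.0525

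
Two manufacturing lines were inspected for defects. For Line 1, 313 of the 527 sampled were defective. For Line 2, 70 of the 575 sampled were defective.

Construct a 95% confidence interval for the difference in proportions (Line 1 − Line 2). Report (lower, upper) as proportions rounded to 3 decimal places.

First, p̂₁ = 313/527 = 0.5939; p̂₂ = 70/575 = 0.1217.
The two standard errors are √(0.5939×0.4061/527) = 0.02139 and √(0.1217×0.8783/575) = 0.01363.
Because the samples are independent, SE_diff = √(0.02139² + 0.01363²) = 0.02536.
Using z* = 1.960 for 95%, ME = 1.960 × 0.02536 = 0.04971.
p̂₁ − p̂₂ = 0.4722; interval 0.4722 ± 0.04971 gives (0.422, 0.522).

(0.422, 0.522)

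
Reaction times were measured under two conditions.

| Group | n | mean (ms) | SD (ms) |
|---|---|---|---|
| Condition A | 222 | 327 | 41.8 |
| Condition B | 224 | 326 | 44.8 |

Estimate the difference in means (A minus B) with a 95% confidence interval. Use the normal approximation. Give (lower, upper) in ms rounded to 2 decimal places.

(-7.04, 9.04)

Per-group SEs: s₁/√n₁ = 41.8/√222 = 2.8054, s₂/√n₂ = 44.8/√224 = 2.9933.
Unpooled SE of the difference: √(7.87026916 + 8.95984489) = 4.1025.
Margin of error = z* · SE = 1.960 × 4.1025 = 8.0409.
x̄₁ − x̄₂ = 327 − 326 = 1.0000.
CI: 1.0000 ± 8.0409 = (-7.04, 9.04).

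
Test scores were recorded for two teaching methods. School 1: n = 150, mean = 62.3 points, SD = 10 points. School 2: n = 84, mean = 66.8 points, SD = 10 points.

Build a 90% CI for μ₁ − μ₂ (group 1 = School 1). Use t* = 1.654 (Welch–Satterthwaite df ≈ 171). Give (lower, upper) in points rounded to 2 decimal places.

Standard errors of each mean: 10/√150 = 0.8165 and 10/√84 = 1.0911.
SE(x̄₁ − x̄₂) = √(0.8165² + 1.0911²) = 1.3628 for independent samples with unequal variances.
With t* = 1.654, the margin is 1.654 × 1.3628 = 2.2541.
x̄₁ − x̄₂ = 62.3 − 66.8 = -4.5000; the interval is -4.5000 ± 2.2541 = (-6.75, -2.25).

(-6.75, -2.25)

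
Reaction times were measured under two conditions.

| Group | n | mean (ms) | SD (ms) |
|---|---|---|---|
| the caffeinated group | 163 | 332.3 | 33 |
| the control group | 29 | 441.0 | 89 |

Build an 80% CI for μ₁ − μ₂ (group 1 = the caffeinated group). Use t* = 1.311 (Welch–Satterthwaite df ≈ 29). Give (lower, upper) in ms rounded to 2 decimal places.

Per-group SEs: s₁/√n₁ = 33/√163 = 2.5848, s₂/√n₂ = 89/√29 = 16.5269.
Unpooled SE of the difference: √(6.68119104 + 273.13842361) = 16.7278.
Margin of error = t* · SE = 1.311 × 16.7278 = 21.9301.
x̄₁ − x̄₂ = 332.3 − 441.0 = -108.7000.
CI: -108.7000 ± 21.9301 = (-130.63, -86.77).

(-130.63, -86.77)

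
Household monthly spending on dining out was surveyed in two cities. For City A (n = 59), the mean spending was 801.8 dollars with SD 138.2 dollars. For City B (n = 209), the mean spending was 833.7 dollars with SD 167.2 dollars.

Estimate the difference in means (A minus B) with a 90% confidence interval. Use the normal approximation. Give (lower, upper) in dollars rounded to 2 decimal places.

Per-group SEs: s₁/√n₁ = 138.2/√59 = 17.9921, s₂/√n₂ = 167.2/√209 = 11.5655.
Unpooled SE of the difference: √(323.71566241 + 133.76079025) = 21.3887.
Margin of error = z* · SE = 1.645 × 21.3887 = 35.1844.
x̄₁ − x̄₂ = 801.8 − 833.7 = -31.9000.
CI: -31.9000 ± 35.1844 = (-67.08, 3.28).

(-67.08, 3.28)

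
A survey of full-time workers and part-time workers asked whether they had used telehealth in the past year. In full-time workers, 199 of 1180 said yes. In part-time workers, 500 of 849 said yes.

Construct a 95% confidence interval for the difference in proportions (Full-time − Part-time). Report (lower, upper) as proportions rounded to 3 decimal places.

p̂₁ = 199/1180 = 0.1686 and p̂₂ = 500/849 = 0.5889.
SE₁ = √(p̂₁(1−p̂₁)/n₁) = √(0.1686·0.8314/1180) = 0.01090; SE₂ = √(0.5889·0.4111/849) = 0.01689.
Independent samples: SE of the difference = √(SE₁² + SE₂²) = √(0.00011881 + 0.0002852721) = 0.02010.
z* for 95% confidence is 1.960, so the margin of error is 1.960 × 0.02010 = 0.03940.
Point estimate p̂₁ − p̂₂ = 0.1686 − 0.5889 = -0.4203.
-0.4203 ± 0.03940 → (-0.460, -0.381).

(-0.460, -0.381)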